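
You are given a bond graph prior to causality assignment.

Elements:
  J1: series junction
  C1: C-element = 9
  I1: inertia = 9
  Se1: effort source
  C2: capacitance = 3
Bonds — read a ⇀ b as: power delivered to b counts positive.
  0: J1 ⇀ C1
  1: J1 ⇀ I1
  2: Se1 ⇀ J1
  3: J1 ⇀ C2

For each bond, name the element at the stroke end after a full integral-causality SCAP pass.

#2 |J1  (Se1: effort source, stroke at far end)
#0 |J1  (C1 outputs effort q/C1)
#1 |I1  (I1 outputs flow p/I1)
#3 |J1  (J1 flow already set via bond 1)

b0 →J1
b1 →I1
b2 →J1
b3 →J1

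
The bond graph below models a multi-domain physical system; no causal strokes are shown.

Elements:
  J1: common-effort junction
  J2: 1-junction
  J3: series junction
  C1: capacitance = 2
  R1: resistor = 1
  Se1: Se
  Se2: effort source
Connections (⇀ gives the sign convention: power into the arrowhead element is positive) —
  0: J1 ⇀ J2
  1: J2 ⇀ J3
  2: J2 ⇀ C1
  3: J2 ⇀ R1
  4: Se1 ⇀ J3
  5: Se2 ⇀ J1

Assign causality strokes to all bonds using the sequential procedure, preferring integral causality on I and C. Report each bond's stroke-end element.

b0 stroke→J2
b1 stroke→J2
b2 stroke→J2
b3 stroke→R1
b4 stroke→J3
b5 stroke→J1

b4 |J3  (Se1 (Se) sets effort on bond)
b5 |J1  (Se2 fixes effort; stroke away)
b0 |J2  (J1 effort already set via bond 5)
b1 |J2  (J3: last free bond brings flow in)
b2 |J2  (C1: C, integral causality)
b3 |R1  (only one flow-in slot at J2)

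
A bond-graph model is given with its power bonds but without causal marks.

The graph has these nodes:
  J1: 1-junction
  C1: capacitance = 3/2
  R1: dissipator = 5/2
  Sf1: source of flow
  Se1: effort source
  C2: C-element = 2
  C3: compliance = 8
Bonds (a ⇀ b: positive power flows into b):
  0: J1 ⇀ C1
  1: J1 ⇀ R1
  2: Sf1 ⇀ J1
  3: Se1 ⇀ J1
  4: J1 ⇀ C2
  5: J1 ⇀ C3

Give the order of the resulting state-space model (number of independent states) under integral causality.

3  (C1, C2, C3 all integral)

bond 2 stroke→Sf1  (source Sf1 imposes f)
bond 3 stroke→J1  (source Se1 imposes e)
bond 0 stroke→J1  (J1: bond 2 brought flow, rest push out)
bond 1 stroke→J1  (1-jn J1 has f-setter on 2)
bond 4 stroke→J1  (J1 flow already set via bond 2)
bond 5 stroke→J1  (common-f at J1 fixed by 2)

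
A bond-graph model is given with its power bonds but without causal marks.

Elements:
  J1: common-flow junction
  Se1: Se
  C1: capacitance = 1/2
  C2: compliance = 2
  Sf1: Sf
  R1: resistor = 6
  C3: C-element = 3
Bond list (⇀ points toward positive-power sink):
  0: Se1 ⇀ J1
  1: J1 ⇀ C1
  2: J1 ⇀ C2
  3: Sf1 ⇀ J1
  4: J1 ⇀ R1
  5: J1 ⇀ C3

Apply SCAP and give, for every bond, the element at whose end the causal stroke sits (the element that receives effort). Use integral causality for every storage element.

b0 stroke→J1  (source Se1 imposes e)
b3 stroke→Sf1  (Sf1: flow source, stroke at near end)
b1 stroke→J1  (common-f at J1 fixed by 3)
b2 stroke→J1  (J1: bond 3 brought flow, rest push out)
b4 stroke→J1  (J1: bond 3 brought flow, rest push out)
b5 stroke→J1  (J1: bond 3 brought flow, rest push out)

bond 0 |J1
bond 1 |J1
bond 2 |J1
bond 3 |Sf1
bond 4 |J1
bond 5 |J1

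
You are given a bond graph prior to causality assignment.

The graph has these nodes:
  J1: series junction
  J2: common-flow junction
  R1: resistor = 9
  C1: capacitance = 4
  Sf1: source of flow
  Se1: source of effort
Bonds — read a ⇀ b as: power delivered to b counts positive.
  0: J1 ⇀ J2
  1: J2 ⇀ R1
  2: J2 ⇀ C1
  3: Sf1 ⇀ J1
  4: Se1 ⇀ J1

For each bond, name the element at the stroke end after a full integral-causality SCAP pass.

β3 →Sf1  (source Sf1 imposes f)
β4 →J1  (source Se1 imposes e)
β0 →J1  (common-f at J1 fixed by 3)
β1 →J2  (common-f at J2 fixed by 0)
β2 →J2  (1-jn J2 has f-setter on 0)

b0 →J1
b1 →J2
b2 →J2
b3 →Sf1
b4 →J1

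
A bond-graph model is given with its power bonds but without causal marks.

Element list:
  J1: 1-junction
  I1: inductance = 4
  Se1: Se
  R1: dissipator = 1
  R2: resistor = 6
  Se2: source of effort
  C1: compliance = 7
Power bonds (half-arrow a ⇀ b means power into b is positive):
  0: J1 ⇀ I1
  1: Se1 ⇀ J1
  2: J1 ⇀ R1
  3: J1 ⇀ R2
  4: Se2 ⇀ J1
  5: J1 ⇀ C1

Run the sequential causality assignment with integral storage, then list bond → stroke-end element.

bond 1 →J1  (Se1 fixes effort; stroke away)
bond 4 →J1  (Se2 (Se) sets effort on bond)
bond 0 →I1  (prefer integral on I1)
bond 2 →J1  (J1 flow already set via bond 0)
bond 3 →J1  (common-f at J1 fixed by 0)
bond 5 →J1  (J1 flow already set via bond 0)

#0 stroke→I1
#1 stroke→J1
#2 stroke→J1
#3 stroke→J1
#4 stroke→J1
#5 stroke→J1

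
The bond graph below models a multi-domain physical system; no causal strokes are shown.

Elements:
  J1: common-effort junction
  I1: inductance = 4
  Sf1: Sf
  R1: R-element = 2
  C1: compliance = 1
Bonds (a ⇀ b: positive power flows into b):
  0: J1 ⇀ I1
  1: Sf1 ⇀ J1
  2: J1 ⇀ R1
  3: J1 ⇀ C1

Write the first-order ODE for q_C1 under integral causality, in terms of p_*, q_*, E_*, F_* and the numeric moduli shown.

bond 1 stroke at Sf1  (Sf1: flow source, stroke at near end)
bond 0 stroke at I1  (I1 integral (f out))
bond 3 stroke at J1  (C1: C, integral causality)
bond 2 stroke at R1  (common-e at J1 fixed by 3)

dq_C1/dt = F_Sf1 - p_I1/4 - q_C1/2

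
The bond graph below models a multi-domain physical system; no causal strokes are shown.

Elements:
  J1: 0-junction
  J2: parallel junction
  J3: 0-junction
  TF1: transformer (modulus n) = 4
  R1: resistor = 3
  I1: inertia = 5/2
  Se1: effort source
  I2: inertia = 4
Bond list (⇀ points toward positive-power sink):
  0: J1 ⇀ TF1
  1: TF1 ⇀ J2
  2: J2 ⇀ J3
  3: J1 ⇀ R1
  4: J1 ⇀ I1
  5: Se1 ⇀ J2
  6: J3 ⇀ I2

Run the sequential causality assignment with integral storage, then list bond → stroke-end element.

β0 stroke at J1
β1 stroke at TF1
β2 stroke at J3
β3 stroke at R1
β4 stroke at I1
β5 stroke at J2
β6 stroke at I2

#5 stroke→J2  (Se1 (Se) sets effort on bond)
#1 stroke→TF1  (0-jn J2 has e-setter on 5)
#2 stroke→J3  (J2 effort already set via bond 5)
#6 stroke→I2  (common-e at J3 fixed by 2)
#0 stroke→J1  (through TF1, causality passes straight; one stroke at TF1)
#3 stroke→R1  (J1: bond 0 brought effort, rest push out)
#4 stroke→I1  (0-jn J1 has e-setter on 0)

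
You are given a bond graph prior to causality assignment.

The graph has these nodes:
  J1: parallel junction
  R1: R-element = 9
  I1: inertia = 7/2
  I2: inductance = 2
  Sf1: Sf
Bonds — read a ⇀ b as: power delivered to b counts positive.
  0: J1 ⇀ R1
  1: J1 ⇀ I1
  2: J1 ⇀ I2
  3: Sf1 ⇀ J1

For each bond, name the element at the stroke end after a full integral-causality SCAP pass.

β0 stroke at J1
β1 stroke at I1
β2 stroke at I2
β3 stroke at Sf1

β3 |Sf1  (Sf1 fixes flow; stroke at Sf1)
β1 |I1  (I1: I, integral causality)
β2 |I2  (I2 outputs flow p/I2)
β0 |J1  (J1: last free bond brings effort in)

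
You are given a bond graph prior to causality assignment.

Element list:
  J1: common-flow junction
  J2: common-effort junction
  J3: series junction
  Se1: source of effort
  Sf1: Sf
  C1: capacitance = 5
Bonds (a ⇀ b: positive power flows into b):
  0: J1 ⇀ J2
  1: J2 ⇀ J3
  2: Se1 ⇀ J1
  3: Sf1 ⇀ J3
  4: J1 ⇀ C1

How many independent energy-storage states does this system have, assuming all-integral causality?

β2 →J1  (Se1: effort source, stroke at far end)
β3 →Sf1  (source Sf1 imposes f)
β1 →J3  (J3: bond 3 brought flow, rest push out)
β0 →J2  (J2: last free bond brings effort in)
β4 →J1  (1-jn J1 has f-setter on 0)

1  (C1 all integral)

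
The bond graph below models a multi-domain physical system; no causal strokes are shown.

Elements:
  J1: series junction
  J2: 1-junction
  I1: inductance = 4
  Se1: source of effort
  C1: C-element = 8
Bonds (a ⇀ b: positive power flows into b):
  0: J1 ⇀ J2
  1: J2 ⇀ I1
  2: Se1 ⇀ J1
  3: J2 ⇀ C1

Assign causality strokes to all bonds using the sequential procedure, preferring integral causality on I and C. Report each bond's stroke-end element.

#0 stroke at J2
#1 stroke at I1
#2 stroke at J1
#3 stroke at J2

β2 |J1  (source Se1 imposes e)
β0 |J2  (only one flow-in slot at J1)
β1 |I1  (I1: I, integral causality)
β3 |J2  (1-jn J2 has f-setter on 1)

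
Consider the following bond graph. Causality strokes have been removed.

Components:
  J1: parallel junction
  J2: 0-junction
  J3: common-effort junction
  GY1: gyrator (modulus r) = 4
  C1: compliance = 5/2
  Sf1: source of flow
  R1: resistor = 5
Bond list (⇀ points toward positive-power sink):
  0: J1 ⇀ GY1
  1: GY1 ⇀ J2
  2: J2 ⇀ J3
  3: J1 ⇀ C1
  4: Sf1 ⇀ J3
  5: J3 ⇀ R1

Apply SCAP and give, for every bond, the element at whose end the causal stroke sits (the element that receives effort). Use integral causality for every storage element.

b0 |GY1
b1 |GY1
b2 |J2
b3 |J1
b4 |Sf1
b5 |J3

b4 stroke at Sf1  (Sf1: flow source, stroke at near end)
b3 stroke at J1  (C1 outputs effort q/C1)
b0 stroke at GY1  (0-jn J1 has e-setter on 3)
b1 stroke at GY1  (through GY1, causality inverts; strokes same side of GY1)
b2 stroke at J2  (J2: last free bond brings effort in)
b5 stroke at J3  (J3 needs exactly one e-in)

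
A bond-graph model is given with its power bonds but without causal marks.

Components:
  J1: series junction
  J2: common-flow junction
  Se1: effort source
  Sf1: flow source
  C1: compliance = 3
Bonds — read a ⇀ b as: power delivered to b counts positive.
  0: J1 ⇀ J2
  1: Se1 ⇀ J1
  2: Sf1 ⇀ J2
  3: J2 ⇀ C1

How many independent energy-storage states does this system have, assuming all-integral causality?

#1 |J1  (Se1: effort source, stroke at far end)
#2 |Sf1  (Sf1 fixes flow; stroke at Sf1)
#0 |J2  (J1 needs exactly one f-in)
#3 |J2  (common-f at J2 fixed by 2)

1  (C1 all integral)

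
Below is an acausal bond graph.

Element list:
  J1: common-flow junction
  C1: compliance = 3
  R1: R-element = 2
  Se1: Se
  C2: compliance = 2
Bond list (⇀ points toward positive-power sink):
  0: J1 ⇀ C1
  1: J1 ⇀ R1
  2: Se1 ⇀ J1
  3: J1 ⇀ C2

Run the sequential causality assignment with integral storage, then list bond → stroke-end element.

bond 0 |J1
bond 1 |R1
bond 2 |J1
bond 3 |J1

bond 2 stroke→J1  (source Se1 imposes e)
bond 0 stroke→J1  (prefer integral on C1)
bond 3 stroke→J1  (C2 integral (e out))
bond 1 stroke→R1  (closing 1-jn rule on J1)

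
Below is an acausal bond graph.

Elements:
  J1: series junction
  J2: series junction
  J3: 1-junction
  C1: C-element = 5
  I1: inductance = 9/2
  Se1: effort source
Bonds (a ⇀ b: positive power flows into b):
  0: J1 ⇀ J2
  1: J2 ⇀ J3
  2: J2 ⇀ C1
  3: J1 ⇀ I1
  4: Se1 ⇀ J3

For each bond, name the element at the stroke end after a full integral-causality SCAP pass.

#4 →J3  (Se1: effort source, stroke at far end)
#1 →J2  (closing 1-jn rule on J3)
#2 →J2  (prefer integral on C1)
#0 →J1  (J2 needs exactly one f-in)
#3 →I1  (only one flow-in slot at J1)

β0 stroke→J1
β1 stroke→J2
β2 stroke→J2
β3 stroke→I1
β4 stroke→J3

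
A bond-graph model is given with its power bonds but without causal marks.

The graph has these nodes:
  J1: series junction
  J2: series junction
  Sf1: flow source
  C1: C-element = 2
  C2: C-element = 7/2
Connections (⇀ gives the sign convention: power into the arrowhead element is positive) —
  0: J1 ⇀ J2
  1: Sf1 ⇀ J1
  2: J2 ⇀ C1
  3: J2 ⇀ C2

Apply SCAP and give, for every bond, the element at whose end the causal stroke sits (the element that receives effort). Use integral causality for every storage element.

#0 stroke at J1
#1 stroke at Sf1
#2 stroke at J2
#3 stroke at J2

#1 →Sf1  (source Sf1 imposes f)
#0 →J1  (1-jn J1 has f-setter on 1)
#2 →J2  (1-jn J2 has f-setter on 0)
#3 →J2  (J2 flow already set via bond 0)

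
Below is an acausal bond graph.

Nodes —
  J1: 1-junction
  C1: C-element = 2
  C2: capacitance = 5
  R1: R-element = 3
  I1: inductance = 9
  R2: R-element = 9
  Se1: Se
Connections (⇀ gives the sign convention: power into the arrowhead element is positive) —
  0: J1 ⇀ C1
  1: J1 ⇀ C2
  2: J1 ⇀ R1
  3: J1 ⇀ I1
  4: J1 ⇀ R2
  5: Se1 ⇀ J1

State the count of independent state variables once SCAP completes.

#5 |J1  (Se1: effort source, stroke at far end)
#0 |J1  (C1 outputs effort q/C1)
#1 |J1  (C2: C, integral causality)
#3 |I1  (I1: I, integral causality)
#2 |J1  (J1: bond 3 brought flow, rest push out)
#4 |J1  (common-f at J1 fixed by 3)

3  (C1, C2, I1 all integral)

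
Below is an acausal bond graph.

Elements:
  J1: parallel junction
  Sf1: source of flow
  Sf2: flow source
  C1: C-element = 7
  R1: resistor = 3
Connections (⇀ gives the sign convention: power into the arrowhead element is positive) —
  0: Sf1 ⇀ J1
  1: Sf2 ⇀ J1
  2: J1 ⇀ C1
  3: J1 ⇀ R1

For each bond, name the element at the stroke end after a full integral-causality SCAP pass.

#0 stroke at Sf1
#1 stroke at Sf2
#2 stroke at J1
#3 stroke at R1

b0 stroke→Sf1  (source Sf1 imposes f)
b1 stroke→Sf2  (Sf2 (Sf) sets flow on bond)
b2 stroke→J1  (C1 outputs effort q/C1)
b3 stroke→R1  (J1: bond 2 brought effort, rest push out)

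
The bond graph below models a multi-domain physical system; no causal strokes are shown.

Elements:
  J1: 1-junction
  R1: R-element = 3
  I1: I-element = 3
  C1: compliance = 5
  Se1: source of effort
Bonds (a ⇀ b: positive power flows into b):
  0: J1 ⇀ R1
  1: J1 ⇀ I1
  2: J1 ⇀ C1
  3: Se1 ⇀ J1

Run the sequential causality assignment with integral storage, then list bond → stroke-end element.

#0 →J1
#1 →I1
#2 →J1
#3 →J1

#3 stroke at J1  (Se1: effort source, stroke at far end)
#1 stroke at I1  (I1 integral (f out))
#0 stroke at J1  (1-jn J1 has f-setter on 1)
#2 stroke at J1  (J1: bond 1 brought flow, rest push out)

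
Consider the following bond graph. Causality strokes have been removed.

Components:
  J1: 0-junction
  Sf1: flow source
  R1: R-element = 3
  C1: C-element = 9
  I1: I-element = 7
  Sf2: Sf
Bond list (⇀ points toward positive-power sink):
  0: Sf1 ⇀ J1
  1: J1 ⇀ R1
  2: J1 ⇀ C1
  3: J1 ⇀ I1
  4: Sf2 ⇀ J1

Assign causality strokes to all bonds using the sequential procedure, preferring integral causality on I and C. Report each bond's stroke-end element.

#0 →Sf1  (Sf1 fixes flow; stroke at Sf1)
#4 →Sf2  (Sf2: flow source, stroke at near end)
#2 →J1  (C1 integral (e out))
#1 →R1  (common-e at J1 fixed by 2)
#3 →I1  (J1 effort already set via bond 2)

#0 |Sf1
#1 |R1
#2 |J1
#3 |I1
#4 |Sf2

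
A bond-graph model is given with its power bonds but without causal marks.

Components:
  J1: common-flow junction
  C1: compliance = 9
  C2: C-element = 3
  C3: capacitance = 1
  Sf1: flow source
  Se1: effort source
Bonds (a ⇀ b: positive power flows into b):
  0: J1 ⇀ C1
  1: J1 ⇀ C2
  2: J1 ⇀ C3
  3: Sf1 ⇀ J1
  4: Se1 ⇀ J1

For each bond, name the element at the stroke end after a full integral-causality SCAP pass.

bond 0 →J1
bond 1 →J1
bond 2 →J1
bond 3 →Sf1
bond 4 →J1

bond 3 stroke→Sf1  (Sf1 fixes flow; stroke at Sf1)
bond 4 stroke→J1  (source Se1 imposes e)
bond 0 stroke→J1  (J1: bond 3 brought flow, rest push out)
bond 1 stroke→J1  (common-f at J1 fixed by 3)
bond 2 stroke→J1  (J1 flow already set via bond 3)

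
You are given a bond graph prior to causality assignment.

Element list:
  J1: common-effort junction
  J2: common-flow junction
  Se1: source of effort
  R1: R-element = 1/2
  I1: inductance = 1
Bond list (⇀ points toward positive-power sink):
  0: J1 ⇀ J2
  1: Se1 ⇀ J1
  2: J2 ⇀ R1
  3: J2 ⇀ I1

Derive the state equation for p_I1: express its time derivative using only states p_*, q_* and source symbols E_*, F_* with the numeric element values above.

#1 stroke at J1  (Se1 (Se) sets effort on bond)
#0 stroke at J2  (common-e at J1 fixed by 1)
#3 stroke at I1  (I1: I, integral causality)
#2 stroke at J2  (J2 flow already set via bond 3)

dp_I1/dt = E_Se1 - p_I1/2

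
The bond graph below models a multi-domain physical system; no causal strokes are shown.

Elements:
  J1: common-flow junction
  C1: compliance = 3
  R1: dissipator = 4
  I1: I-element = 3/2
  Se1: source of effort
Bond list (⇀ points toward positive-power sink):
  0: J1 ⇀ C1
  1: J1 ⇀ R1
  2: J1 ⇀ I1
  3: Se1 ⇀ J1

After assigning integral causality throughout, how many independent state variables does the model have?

2  (C1, I1 all integral)

b3 stroke→J1  (source Se1 imposes e)
b0 stroke→J1  (C1: C, integral causality)
b2 stroke→I1  (I1 outputs flow p/I1)
b1 stroke→J1  (J1: bond 2 brought flow, rest push out)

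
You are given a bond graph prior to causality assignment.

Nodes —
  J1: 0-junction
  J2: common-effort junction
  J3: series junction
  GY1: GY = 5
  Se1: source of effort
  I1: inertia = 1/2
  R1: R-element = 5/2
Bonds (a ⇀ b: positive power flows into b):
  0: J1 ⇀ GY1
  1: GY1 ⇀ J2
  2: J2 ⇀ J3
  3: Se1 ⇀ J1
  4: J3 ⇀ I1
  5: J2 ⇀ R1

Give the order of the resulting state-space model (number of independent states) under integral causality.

1  (I1 all integral)

β3 |J1  (Se1 (Se) sets effort on bond)
β0 |GY1  (0-jn J1 has e-setter on 3)
β1 |GY1  (GY1 both-in/both-out from 0)
β4 |I1  (I1 integral (f out))
β2 |J3  (J3 flow already set via bond 4)
β5 |J2  (J2: last free bond brings effort in)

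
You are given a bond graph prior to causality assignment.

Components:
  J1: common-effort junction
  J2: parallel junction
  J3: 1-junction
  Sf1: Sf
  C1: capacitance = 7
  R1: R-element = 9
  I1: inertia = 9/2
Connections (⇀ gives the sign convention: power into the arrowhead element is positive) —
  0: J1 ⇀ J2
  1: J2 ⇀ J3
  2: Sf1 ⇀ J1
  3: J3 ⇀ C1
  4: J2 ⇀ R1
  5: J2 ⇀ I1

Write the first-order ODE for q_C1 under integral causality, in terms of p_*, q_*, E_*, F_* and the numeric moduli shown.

#2 |Sf1  (Sf1 fixes flow; stroke at Sf1)
#0 |J1  (only one effort-in slot at J1)
#3 |J3  (C1 integral (e out))
#1 |J2  (J3: last free bond brings flow in)
#4 |R1  (J2 effort already set via bond 1)
#5 |I1  (J2: bond 1 brought effort, rest push out)

dq_C1/dt = F_Sf1 - 2*p_I1/9 - q_C1/63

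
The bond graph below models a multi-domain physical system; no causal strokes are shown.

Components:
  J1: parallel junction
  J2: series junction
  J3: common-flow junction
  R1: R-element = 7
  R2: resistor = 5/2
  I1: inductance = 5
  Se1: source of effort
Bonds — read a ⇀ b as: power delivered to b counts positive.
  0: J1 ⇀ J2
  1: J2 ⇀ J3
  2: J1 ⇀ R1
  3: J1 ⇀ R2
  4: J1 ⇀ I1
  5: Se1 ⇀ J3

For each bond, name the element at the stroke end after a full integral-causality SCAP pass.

b5 stroke at J3  (Se1 fixes effort; stroke away)
b1 stroke at J2  (closing 1-jn rule on J3)
b0 stroke at J1  (J2 needs exactly one f-in)
b2 stroke at R1  (J1 effort already set via bond 0)
b3 stroke at R2  (common-e at J1 fixed by 0)
b4 stroke at I1  (common-e at J1 fixed by 0)

bond 0 |J1
bond 1 |J2
bond 2 |R1
bond 3 |R2
bond 4 |I1
bond 5 |J3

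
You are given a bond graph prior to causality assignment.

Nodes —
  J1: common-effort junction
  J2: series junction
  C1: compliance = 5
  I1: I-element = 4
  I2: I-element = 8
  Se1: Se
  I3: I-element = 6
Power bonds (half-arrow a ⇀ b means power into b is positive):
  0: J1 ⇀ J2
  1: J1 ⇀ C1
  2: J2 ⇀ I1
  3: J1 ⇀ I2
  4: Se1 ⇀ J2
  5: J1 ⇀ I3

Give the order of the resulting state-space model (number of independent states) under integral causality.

β4 stroke at J2  (Se1: effort source, stroke at far end)
β1 stroke at J1  (C1 outputs effort q/C1)
β0 stroke at J2  (0-jn J1 has e-setter on 1)
β3 stroke at I2  (J1 effort already set via bond 1)
β5 stroke at I3  (0-jn J1 has e-setter on 1)
β2 stroke at I1  (J2 needs exactly one f-in)

4  (C1, I1, I2, I3 all integral)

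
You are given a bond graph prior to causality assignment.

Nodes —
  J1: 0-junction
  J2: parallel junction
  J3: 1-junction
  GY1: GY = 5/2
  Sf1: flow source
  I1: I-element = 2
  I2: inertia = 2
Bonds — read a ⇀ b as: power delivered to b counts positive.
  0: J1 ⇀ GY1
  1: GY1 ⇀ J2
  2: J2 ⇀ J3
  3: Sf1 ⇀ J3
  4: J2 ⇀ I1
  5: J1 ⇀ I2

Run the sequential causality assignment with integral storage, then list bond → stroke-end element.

β3 stroke at Sf1  (Sf1 fixes flow; stroke at Sf1)
β2 stroke at J3  (1-jn J3 has f-setter on 3)
β4 stroke at I1  (prefer integral on I1)
β1 stroke at J2  (only one effort-in slot at J2)
β0 stroke at J1  (through GY1, causality inverts; strokes same side of GY1)
β5 stroke at I2  (common-e at J1 fixed by 0)

b0 |J1
b1 |J2
b2 |J3
b3 |Sf1
b4 |I1
b5 |I2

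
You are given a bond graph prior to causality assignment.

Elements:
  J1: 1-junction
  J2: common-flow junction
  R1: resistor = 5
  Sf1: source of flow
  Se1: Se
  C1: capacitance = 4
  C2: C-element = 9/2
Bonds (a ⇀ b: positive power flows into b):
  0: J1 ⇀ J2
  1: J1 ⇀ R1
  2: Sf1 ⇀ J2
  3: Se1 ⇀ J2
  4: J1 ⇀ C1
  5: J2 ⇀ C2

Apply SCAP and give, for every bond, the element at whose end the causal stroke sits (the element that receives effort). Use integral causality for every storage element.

#2 →Sf1  (Sf1 fixes flow; stroke at Sf1)
#3 →J2  (Se1 fixes effort; stroke away)
#0 →J2  (1-jn J2 has f-setter on 2)
#5 →J2  (1-jn J2 has f-setter on 2)
#1 →J1  (1-jn J1 has f-setter on 0)
#4 →J1  (J1 flow already set via bond 0)

b0 stroke→J2
b1 stroke→J1
b2 stroke→Sf1
b3 stroke→J2
b4 stroke→J1
b5 stroke→J2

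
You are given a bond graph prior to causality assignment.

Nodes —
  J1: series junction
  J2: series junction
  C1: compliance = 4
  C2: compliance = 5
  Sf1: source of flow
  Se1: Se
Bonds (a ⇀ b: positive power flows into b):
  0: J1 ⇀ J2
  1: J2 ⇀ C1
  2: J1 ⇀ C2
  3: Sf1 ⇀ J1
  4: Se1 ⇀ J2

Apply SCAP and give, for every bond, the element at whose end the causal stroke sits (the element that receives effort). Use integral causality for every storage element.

β0 |J1
β1 |J2
β2 |J1
β3 |Sf1
β4 |J2

β3 →Sf1  (Sf1 fixes flow; stroke at Sf1)
β4 →J2  (Se1: effort source, stroke at far end)
β0 →J1  (common-f at J1 fixed by 3)
β2 →J1  (J1 flow already set via bond 3)
β1 →J2  (common-f at J2 fixed by 0)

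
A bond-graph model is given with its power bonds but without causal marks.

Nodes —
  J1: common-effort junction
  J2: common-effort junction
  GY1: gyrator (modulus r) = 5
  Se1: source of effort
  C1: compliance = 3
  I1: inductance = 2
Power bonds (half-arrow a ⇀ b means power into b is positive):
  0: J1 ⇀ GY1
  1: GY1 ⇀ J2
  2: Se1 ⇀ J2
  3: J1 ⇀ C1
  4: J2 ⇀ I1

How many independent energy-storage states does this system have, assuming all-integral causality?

2  (C1, I1 all integral)

bond 2 |J2  (Se1 fixes effort; stroke away)
bond 1 |GY1  (0-jn J2 has e-setter on 2)
bond 4 |I1  (J2 effort already set via bond 2)
bond 0 |GY1  (GY1: gyrator matches bond 1)
bond 3 |J1  (J1 needs exactly one e-in)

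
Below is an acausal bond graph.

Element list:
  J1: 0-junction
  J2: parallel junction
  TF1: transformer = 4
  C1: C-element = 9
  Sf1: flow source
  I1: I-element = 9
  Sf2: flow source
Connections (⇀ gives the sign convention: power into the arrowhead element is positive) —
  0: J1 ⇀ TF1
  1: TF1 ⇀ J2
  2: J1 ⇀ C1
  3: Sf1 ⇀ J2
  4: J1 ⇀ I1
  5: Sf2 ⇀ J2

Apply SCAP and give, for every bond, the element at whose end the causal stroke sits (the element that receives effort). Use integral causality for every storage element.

β0 stroke→TF1
β1 stroke→J2
β2 stroke→J1
β3 stroke→Sf1
β4 stroke→I1
β5 stroke→Sf2

bond 3 |Sf1  (Sf1 fixes flow; stroke at Sf1)
bond 5 |Sf2  (Sf2: flow source, stroke at near end)
bond 1 |J2  (J2: last free bond brings effort in)
bond 0 |TF1  (TF1: transformer flips bond 1)
bond 2 |J1  (prefer integral on C1)
bond 4 |I1  (common-e at J1 fixed by 2)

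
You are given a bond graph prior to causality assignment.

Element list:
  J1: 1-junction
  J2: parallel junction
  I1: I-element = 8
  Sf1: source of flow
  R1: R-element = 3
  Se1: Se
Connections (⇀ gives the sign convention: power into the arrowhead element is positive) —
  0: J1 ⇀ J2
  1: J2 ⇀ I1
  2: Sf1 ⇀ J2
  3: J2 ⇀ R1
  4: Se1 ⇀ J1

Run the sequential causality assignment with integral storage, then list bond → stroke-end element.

#2 stroke at Sf1  (source Sf1 imposes f)
#4 stroke at J1  (Se1: effort source, stroke at far end)
#0 stroke at J2  (only one flow-in slot at J1)
#1 stroke at I1  (J2 effort already set via bond 0)
#3 stroke at R1  (J2 effort already set via bond 0)

β0 →J2
β1 →I1
β2 →Sf1
β3 →R1
β4 →J1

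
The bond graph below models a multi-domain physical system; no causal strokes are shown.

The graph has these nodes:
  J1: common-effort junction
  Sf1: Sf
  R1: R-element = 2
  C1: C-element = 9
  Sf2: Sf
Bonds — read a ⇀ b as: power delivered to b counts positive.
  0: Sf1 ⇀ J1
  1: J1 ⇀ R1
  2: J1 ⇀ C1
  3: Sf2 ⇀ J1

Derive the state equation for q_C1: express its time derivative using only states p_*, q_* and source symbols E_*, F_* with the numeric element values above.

bond 0 stroke→Sf1  (Sf1 (Sf) sets flow on bond)
bond 3 stroke→Sf2  (Sf2 fixes flow; stroke at Sf2)
bond 2 stroke→J1  (C1 outputs effort q/C1)
bond 1 stroke→R1  (J1 effort already set via bond 2)

dq_C1/dt = F_Sf1 + F_Sf2 - q_C1/18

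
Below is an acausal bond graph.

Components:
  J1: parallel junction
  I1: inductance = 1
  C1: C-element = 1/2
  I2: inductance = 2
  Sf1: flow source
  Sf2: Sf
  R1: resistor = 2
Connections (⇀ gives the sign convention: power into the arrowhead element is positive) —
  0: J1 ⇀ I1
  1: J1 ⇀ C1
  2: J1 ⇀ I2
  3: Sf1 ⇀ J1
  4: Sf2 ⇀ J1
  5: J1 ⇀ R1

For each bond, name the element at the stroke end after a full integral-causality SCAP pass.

#3 stroke→Sf1  (Sf1 (Sf) sets flow on bond)
#4 stroke→Sf2  (source Sf2 imposes f)
#0 stroke→I1  (I1 outputs flow p/I1)
#1 stroke→J1  (prefer integral on C1)
#2 stroke→I2  (common-e at J1 fixed by 1)
#5 stroke→R1  (J1 effort already set via bond 1)

bond 0 stroke at I1
bond 1 stroke at J1
bond 2 stroke at I2
bond 3 stroke at Sf1
bond 4 stroke at Sf2
bond 5 stroke at R1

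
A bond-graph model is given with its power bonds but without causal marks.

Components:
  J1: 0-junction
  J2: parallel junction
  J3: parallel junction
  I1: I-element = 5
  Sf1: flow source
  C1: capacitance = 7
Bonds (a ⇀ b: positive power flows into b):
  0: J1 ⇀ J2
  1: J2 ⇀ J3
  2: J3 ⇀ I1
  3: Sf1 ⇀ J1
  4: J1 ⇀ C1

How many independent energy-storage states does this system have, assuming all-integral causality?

2  (C1, I1 all integral)

β3 stroke→Sf1  (source Sf1 imposes f)
β2 stroke→I1  (I1 outputs flow p/I1)
β1 stroke→J3  (closing 0-jn rule on J3)
β0 stroke→J2  (J2: last free bond brings effort in)
β4 stroke→J1  (J1 needs exactly one e-in)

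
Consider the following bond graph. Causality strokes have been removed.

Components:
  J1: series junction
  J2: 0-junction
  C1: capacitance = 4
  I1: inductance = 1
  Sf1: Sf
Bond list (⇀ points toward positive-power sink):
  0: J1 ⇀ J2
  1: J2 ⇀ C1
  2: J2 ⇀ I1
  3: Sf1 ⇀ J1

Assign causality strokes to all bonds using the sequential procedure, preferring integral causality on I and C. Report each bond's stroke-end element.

b0 |J1
b1 |J2
b2 |I1
b3 |Sf1

bond 3 stroke→Sf1  (Sf1 fixes flow; stroke at Sf1)
bond 0 stroke→J1  (J1: bond 3 brought flow, rest push out)
bond 1 stroke→J2  (C1 integral (e out))
bond 2 stroke→I1  (J2: bond 1 brought effort, rest push out)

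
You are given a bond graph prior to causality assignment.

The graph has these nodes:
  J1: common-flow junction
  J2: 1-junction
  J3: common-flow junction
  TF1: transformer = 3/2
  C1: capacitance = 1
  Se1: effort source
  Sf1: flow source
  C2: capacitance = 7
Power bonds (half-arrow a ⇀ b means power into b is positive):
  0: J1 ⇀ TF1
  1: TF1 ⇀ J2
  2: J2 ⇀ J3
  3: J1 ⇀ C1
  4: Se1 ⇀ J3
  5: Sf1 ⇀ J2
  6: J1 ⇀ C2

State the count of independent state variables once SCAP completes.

2  (C1, C2 all integral)

b4 |J3  (Se1 (Se) sets effort on bond)
b5 |Sf1  (Sf1 fixes flow; stroke at Sf1)
b1 |J2  (1-jn J2 has f-setter on 5)
b2 |J2  (1-jn J2 has f-setter on 5)
b0 |TF1  (TF TF1: opposite of bond 1)
b3 |J1  (J1: bond 0 brought flow, rest push out)
b6 |J1  (J1: bond 0 brought flow, rest push out)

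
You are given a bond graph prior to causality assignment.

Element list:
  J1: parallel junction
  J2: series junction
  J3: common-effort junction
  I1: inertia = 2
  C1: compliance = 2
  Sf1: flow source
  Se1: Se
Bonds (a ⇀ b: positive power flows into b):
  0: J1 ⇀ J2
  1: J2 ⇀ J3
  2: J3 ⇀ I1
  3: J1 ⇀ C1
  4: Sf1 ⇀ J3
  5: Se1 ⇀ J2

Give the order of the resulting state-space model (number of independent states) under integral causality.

2  (C1, I1 all integral)

#4 stroke→Sf1  (Sf1 fixes flow; stroke at Sf1)
#5 stroke→J2  (Se1 fixes effort; stroke away)
#2 stroke→I1  (I1 outputs flow p/I1)
#1 stroke→J3  (J3: last free bond brings effort in)
#0 stroke→J2  (J2: bond 1 brought flow, rest push out)
#3 stroke→J1  (closing 0-jn rule on J1)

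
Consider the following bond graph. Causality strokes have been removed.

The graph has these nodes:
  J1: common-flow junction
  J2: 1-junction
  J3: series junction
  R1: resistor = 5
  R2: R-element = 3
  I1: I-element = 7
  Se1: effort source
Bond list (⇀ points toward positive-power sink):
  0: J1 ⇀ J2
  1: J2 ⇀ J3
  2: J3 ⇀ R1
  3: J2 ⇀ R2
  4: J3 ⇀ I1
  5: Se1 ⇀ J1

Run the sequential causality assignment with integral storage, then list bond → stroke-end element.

bond 0 stroke→J2
bond 1 stroke→J3
bond 2 stroke→J3
bond 3 stroke→J2
bond 4 stroke→I1
bond 5 stroke→J1

b5 stroke→J1  (source Se1 imposes e)
b0 stroke→J2  (closing 1-jn rule on J1)
b4 stroke→I1  (I1 integral (f out))
b1 stroke→J3  (1-jn J3 has f-setter on 4)
b2 stroke→J3  (1-jn J3 has f-setter on 4)
b3 stroke→J2  (J2 flow already set via bond 1)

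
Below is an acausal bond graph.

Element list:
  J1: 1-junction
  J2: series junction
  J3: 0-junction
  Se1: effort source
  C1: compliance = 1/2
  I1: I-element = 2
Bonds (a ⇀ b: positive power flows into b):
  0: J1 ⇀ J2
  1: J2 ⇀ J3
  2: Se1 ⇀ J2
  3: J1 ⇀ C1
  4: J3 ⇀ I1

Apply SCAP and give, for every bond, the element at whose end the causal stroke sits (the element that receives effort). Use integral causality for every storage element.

bond 2 stroke→J2  (Se1 (Se) sets effort on bond)
bond 3 stroke→J1  (prefer integral on C1)
bond 0 stroke→J2  (only one flow-in slot at J1)
bond 1 stroke→J3  (closing 1-jn rule on J2)
bond 4 stroke→I1  (J3: bond 1 brought effort, rest push out)

β0 stroke at J2
β1 stroke at J3
β2 stroke at J2
β3 stroke at J1
β4 stroke at I1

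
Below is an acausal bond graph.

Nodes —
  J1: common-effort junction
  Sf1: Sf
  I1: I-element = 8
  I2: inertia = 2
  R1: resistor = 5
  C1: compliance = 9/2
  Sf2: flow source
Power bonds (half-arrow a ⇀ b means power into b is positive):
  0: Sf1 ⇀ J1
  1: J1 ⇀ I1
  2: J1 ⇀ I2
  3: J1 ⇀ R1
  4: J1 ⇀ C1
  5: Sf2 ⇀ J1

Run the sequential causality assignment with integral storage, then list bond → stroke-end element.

β0 |Sf1  (Sf1: flow source, stroke at near end)
β5 |Sf2  (source Sf2 imposes f)
β1 |I1  (I1 outputs flow p/I1)
β2 |I2  (I2 integral (f out))
β4 |J1  (C1: C, integral causality)
β3 |R1  (common-e at J1 fixed by 4)

b0 →Sf1
b1 →I1
b2 →I2
b3 →R1
b4 →J1
b5 →Sf2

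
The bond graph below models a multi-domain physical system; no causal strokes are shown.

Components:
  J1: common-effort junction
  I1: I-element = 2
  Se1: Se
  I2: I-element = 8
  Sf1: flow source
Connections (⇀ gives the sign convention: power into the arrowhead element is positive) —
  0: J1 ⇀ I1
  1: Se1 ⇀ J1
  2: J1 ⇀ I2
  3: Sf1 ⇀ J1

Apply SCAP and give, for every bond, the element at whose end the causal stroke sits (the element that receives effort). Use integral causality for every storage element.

β1 stroke→J1  (source Se1 imposes e)
β3 stroke→Sf1  (Sf1 fixes flow; stroke at Sf1)
β0 stroke→I1  (J1: bond 1 brought effort, rest push out)
β2 stroke→I2  (common-e at J1 fixed by 1)

#0 stroke at I1
#1 stroke at J1
#2 stroke at I2
#3 stroke at Sf1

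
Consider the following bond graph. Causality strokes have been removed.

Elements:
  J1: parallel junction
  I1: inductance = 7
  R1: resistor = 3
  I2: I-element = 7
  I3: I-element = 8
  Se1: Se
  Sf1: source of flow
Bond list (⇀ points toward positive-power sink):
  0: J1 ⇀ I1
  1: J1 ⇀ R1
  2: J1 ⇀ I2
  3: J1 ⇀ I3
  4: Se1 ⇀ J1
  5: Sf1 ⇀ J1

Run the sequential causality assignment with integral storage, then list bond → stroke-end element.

b0 →I1
b1 →R1
b2 →I2
b3 →I3
b4 →J1
b5 →Sf1

b4 →J1  (Se1: effort source, stroke at far end)
b5 →Sf1  (Sf1 (Sf) sets flow on bond)
b0 →I1  (J1 effort already set via bond 4)
b1 →R1  (common-e at J1 fixed by 4)
b2 →I2  (J1 effort already set via bond 4)
b3 →I3  (J1 effort already set via bond 4)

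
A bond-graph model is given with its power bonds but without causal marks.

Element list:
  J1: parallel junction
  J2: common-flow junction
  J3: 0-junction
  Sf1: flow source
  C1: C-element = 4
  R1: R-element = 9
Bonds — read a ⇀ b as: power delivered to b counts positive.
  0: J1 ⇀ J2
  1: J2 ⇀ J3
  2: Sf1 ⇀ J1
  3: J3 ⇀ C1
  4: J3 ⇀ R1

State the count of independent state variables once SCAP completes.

1  (C1 all integral)

#2 →Sf1  (Sf1: flow source, stroke at near end)
#0 →J1  (J1 needs exactly one e-in)
#1 →J2  (J2: bond 0 brought flow, rest push out)
#3 →J3  (C1: C, integral causality)
#4 →R1  (common-e at J3 fixed by 3)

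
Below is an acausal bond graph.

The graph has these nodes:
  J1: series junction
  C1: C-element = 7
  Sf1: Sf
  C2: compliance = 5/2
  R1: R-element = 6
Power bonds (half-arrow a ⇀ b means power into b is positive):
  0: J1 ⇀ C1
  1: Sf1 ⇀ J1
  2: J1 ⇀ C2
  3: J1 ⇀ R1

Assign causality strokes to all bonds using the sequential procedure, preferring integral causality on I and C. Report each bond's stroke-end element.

bond 0 →J1
bond 1 →Sf1
bond 2 →J1
bond 3 →J1

b1 stroke→Sf1  (source Sf1 imposes f)
b0 stroke→J1  (common-f at J1 fixed by 1)
b2 stroke→J1  (1-jn J1 has f-setter on 1)
b3 stroke→J1  (J1 flow already set via bond 1)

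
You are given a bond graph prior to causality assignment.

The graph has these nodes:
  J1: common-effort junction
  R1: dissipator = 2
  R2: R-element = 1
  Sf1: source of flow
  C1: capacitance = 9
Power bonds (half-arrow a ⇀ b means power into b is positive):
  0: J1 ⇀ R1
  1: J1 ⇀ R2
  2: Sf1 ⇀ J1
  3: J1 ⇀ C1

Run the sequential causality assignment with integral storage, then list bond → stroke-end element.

β2 stroke→Sf1  (Sf1 fixes flow; stroke at Sf1)
β3 stroke→J1  (C1 outputs effort q/C1)
β0 stroke→R1  (J1: bond 3 brought effort, rest push out)
β1 stroke→R2  (common-e at J1 fixed by 3)

bond 0 stroke at R1
bond 1 stroke at R2
bond 2 stroke at Sf1
bond 3 stroke at J1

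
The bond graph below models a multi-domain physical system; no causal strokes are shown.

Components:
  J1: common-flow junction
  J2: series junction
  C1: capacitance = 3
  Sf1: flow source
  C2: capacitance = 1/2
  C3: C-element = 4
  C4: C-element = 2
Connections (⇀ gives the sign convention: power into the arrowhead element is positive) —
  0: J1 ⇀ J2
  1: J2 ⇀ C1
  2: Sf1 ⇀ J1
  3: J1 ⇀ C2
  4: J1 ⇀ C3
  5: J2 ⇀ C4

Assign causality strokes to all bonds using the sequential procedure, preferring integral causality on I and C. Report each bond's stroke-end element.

#2 →Sf1  (source Sf1 imposes f)
#0 →J1  (J1 flow already set via bond 2)
#3 →J1  (common-f at J1 fixed by 2)
#4 →J1  (J1 flow already set via bond 2)
#1 →J2  (1-jn J2 has f-setter on 0)
#5 →J2  (common-f at J2 fixed by 0)

#0 stroke at J1
#1 stroke at J2
#2 stroke at Sf1
#3 stroke at J1
#4 stroke at J1
#5 stroke at J2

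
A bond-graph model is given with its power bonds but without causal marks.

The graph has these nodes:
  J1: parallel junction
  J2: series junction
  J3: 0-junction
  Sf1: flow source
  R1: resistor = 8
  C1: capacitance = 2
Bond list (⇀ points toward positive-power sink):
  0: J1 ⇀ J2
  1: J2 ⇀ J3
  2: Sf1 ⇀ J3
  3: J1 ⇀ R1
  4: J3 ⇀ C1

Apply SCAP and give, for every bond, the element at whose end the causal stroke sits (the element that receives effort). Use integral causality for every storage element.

β0 stroke→J1
β1 stroke→J2
β2 stroke→Sf1
β3 stroke→R1
β4 stroke→J3

bond 2 |Sf1  (source Sf1 imposes f)
bond 4 |J3  (C1 outputs effort q/C1)
bond 1 |J2  (J3: bond 4 brought effort, rest push out)
bond 0 |J1  (J2 needs exactly one f-in)
bond 3 |R1  (J1 effort already set via bond 0)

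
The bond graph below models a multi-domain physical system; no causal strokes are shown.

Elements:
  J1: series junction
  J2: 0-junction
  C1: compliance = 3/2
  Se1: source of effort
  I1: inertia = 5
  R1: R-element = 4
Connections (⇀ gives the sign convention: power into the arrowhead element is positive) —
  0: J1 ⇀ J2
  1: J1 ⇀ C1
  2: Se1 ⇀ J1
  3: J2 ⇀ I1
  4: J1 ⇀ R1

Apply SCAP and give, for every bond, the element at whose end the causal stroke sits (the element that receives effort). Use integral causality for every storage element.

β0 →J2
β1 →J1
β2 →J1
β3 →I1
β4 →J1

b2 →J1  (Se1: effort source, stroke at far end)
b1 →J1  (C1 integral (e out))
b3 →I1  (I1: I, integral causality)
b0 →J2  (J2: last free bond brings effort in)
b4 →J1  (J1 flow already set via bond 0)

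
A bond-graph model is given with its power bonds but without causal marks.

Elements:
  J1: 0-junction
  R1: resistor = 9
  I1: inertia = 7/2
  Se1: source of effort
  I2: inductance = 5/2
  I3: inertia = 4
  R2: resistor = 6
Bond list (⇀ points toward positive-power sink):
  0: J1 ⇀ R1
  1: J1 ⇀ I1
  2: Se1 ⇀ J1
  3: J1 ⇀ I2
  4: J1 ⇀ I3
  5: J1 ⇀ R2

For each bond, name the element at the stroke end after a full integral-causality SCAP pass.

#0 |R1
#1 |I1
#2 |J1
#3 |I2
#4 |I3
#5 |R2

β2 stroke→J1  (Se1 fixes effort; stroke away)
β0 stroke→R1  (J1 effort already set via bond 2)
β1 stroke→I1  (J1: bond 2 brought effort, rest push out)
β3 stroke→I2  (0-jn J1 has e-setter on 2)
β4 stroke→I3  (J1 effort already set via bond 2)
β5 stroke→R2  (0-jn J1 has e-setter on 2)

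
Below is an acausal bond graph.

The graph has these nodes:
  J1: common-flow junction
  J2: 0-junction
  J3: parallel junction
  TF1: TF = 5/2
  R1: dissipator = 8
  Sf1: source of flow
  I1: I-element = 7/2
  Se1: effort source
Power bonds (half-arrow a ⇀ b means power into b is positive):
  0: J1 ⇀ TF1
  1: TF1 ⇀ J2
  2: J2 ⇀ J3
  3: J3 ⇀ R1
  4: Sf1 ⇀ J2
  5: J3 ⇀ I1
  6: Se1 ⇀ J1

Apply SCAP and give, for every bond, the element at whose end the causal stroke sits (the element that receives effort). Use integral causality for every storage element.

β0 stroke→TF1
β1 stroke→J2
β2 stroke→J3
β3 stroke→R1
β4 stroke→Sf1
β5 stroke→I1
β6 stroke→J1

b4 →Sf1  (source Sf1 imposes f)
b6 →J1  (Se1 (Se) sets effort on bond)
b0 →TF1  (closing 1-jn rule on J1)
b1 →J2  (TF1 one-in-one-out from 0)
b2 →J3  (0-jn J2 has e-setter on 1)
b3 →R1  (J3: bond 2 brought effort, rest push out)
b5 →I1  (J3: bond 2 brought effort, rest push out)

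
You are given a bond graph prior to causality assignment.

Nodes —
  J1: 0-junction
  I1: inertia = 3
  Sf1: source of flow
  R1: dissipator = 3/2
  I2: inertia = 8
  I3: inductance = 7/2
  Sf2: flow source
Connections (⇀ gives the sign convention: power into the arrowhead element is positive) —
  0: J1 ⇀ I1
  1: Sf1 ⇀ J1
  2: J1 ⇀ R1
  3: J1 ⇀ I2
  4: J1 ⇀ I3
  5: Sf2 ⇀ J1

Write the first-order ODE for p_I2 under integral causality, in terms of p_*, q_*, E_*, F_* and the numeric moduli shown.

dp_I2/dt = 3*F_Sf1/2 + 3*F_Sf2/2 - p_I1/2 - 3*p_I2/16 - 3*p_I3/7

bond 1 stroke at Sf1  (Sf1: flow source, stroke at near end)
bond 5 stroke at Sf2  (source Sf2 imposes f)
bond 0 stroke at I1  (prefer integral on I1)
bond 3 stroke at I2  (I2: I, integral causality)
bond 4 stroke at I3  (I3 outputs flow p/I3)
bond 2 stroke at J1  (closing 0-jn rule on J1)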